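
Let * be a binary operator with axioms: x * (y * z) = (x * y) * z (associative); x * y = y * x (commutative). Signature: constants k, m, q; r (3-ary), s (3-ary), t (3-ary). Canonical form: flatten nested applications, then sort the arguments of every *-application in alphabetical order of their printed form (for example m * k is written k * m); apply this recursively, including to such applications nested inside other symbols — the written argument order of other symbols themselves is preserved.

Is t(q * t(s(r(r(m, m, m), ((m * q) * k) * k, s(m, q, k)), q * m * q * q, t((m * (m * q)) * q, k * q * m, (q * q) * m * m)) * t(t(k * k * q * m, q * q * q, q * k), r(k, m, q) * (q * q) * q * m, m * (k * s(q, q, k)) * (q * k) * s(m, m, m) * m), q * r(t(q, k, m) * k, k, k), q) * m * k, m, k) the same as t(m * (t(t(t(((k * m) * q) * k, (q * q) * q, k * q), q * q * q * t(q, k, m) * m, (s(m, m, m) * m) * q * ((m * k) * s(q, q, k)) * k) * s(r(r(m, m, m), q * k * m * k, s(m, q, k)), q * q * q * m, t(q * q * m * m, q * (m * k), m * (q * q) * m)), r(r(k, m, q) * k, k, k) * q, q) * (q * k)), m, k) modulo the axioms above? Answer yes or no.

Answer: no — t(k * m * q * t(s(r(r(m, m, m), k * k * m * q, s(m, q, k)), m * q * q * q, t(m * m * q * q, k * m * q, m * m * q * q)) * t(t(k * k * m * q, q * q * q, k * q), m * q * q * q * r(k, m, q), k * k * m * m * q * s(m, m, m) * s(q, q, k)), q * r(k * t(q, k, m), k, k), q), m, k) vs t(k * m * q * t(s(r(r(m, m, m), k * k * m * q, s(m, q, k)), m * q * q * q, t(m * m * q * q, k * m * q, m * m * q * q)) * t(t(k * k * m * q, q * q * q, k * q), m * q * q * q * t(q, k, m), k * k * m * m * q * s(m, m, m) * s(q, q, k)), q * r(k * r(k, m, q), k, k), q), m, k)

Derivation:
Left:  t(q * t(s(r(r(m, m, m), ((m * q) * k) * k, s(m, q, k)), q * m * q * q, t((m * (m * q)) * q, k * q * m, (q * q) * m * m)) * t(t(k * k * q * m, q * q * q, q * k), r(k, m, q) * (q * q) * q * m, m * (k * s(q, q, k)) * (q * k) * s(m, m, m) * m), q * r(t(q, k, m) * k, k, k), q) * m * k, m, k)
  Work inside:  q * t(s(r(r(m, m, m), ((m * q) * k) * k, s(m, q, k)), q * m * q * q, t((m * (m * q)) * q, k * q * m, (q * q) * m * m)) * t(t(k * k * q * m, q * q * q, q * k), r(k, m, q) * (q * q) * q * m, m * (k * s(q, q, k)) * (q * k) * s(m, m, m) * m), q * r(t(q, k, m) * k, k, k), q) * m * k
  Canonicalize subterm:  t(s(r(r(m, m, m), ((m * q) * k) * k, s(m, q, k)), q * m * q * q, t((m * (m * q)) * q, k * q * m, (q * q) * m * m)) * t(t(k * k * q * m, q * q * q, q * k), r(k, m, q) * (q * q) * q * m, m * (k * s(q, q, k)) * (q * k) * s(m, m, m) * m), q * r(t(q, k, m) * k, k, k), q)  →  t(s(r(r(m, m, m), k * k * m * q, s(m, q, k)), m * q * q * q, t(m * m * q * q, k * m * q, m * m * q * q)) * t(t(k * k * m * q, q * q * q, k * q), m * q * q * q * r(k, m, q), k * k * m * m * q * s(m, m, m) * s(q, q, k)), q * r(k * t(q, k, m), k, k), q)
  Order the arguments:  k * m * q * t(s(r(r(m, m, m), k * k * m * q, s(m, q, k)), m * q * q * q, t(m * m * q * q, k * m * q, m * m * q * q)) * t(t(k * k * m * q, q * q * q, k * q), m * q * q * q * r(k, m, q), k * k * m * m * q * s(m, m, m) * s(q, q, k)), q * r(k * t(q, k, m), k, k), q)
  Reassemble:  t(k * m * q * t(s(r(r(m, m, m), k * k * m * q, s(m, q, k)), m * q * q * q, t(m * m * q * q, k * m * q, m * m * q * q)) * t(t(k * k * m * q, q * q * q, k * q), m * q * q * q * r(k, m, q), k * k * m * m * q * s(m, m, m) * s(q, q, k)), q * r(k * t(q, k, m), k, k), q), m, k)
Right:  t(m * (t(t(t(((k * m) * q) * k, (q * q) * q, k * q), q * q * q * t(q, k, m) * m, (s(m, m, m) * m) * q * ((m * k) * s(q, q, k)) * k) * s(r(r(m, m, m), q * k * m * k, s(m, q, k)), q * q * q * m, t(q * q * m * m, q * (m * k), m * (q * q) * m)), r(r(k, m, q) * k, k, k) * q, q) * (q * k)), m, k)
  Work inside:  m * (t(t(t(((k * m) * q) * k, (q * q) * q, k * q), q * q * q * t(q, k, m) * m, (s(m, m, m) * m) * q * ((m * k) * s(q, q, k)) * k) * s(r(r(m, m, m), q * k * m * k, s(m, q, k)), q * q * q * m, t(q * q * m * m, q * (m * k), m * (q * q) * m)), r(r(k, m, q) * k, k, k) * q, q) * (q * k))
  Merge nested applications:  m * t(t(t(((k * m) * q) * k, (q * q) * q, k * q), q * q * q * t(q, k, m) * m, (s(m, m, m) * m) * q * ((m * k) * s(q, q, k)) * k) * s(r(r(m, m, m), q * k * m * k, s(m, q, k)), q * q * q * m, t(q * q * m * m, q * (m * k), m * (q * q) * m)), r(r(k, m, q) * k, k, k) * q, q) * q * k
  Inside:  t(t(t(((k * m) * q) * k, (q * q) * q, k * q), q * q * q * t(q, k, m) * m, (s(m, m, m) * m) * q * ((m * k) * s(q, q, k)) * k) * s(r(r(m, m, m), q * k * m * k, s(m, q, k)), q * q * q * m, t(q * q * m * m, q * (m * k), m * (q * q) * m)), r(r(k, m, q) * k, k, k) * q, q)  →  t(s(r(r(m, m, m), k * k * m * q, s(m, q, k)), m * q * q * q, t(m * m * q * q, k * m * q, m * m * q * q)) * t(t(k * k * m * q, q * q * q, k * q), m * q * q * q * t(q, k, m), k * k * m * m * q * s(m, m, m) * s(q, q, k)), q * r(k * r(k, m, q), k, k), q)
  Sort:  k * m * q * t(s(r(r(m, m, m), k * k * m * q, s(m, q, k)), m * q * q * q, t(m * m * q * q, k * m * q, m * m * q * q)) * t(t(k * k * m * q, q * q * q, k * q), m * q * q * q * t(q, k, m), k * k * m * m * q * s(m, m, m) * s(q, q, k)), q * r(k * r(k, m, q), k, k), q)
  Reassemble:  t(k * m * q * t(s(r(r(m, m, m), k * k * m * q, s(m, q, k)), m * q * q * q, t(m * m * q * q, k * m * q, m * m * q * q)) * t(t(k * k * m * q, q * q * q, k * q), m * q * q * q * t(q, k, m), k * k * m * m * q * s(m, m, m) * s(q, q, k)), q * r(k * r(k, m, q), k, k), q), m, k)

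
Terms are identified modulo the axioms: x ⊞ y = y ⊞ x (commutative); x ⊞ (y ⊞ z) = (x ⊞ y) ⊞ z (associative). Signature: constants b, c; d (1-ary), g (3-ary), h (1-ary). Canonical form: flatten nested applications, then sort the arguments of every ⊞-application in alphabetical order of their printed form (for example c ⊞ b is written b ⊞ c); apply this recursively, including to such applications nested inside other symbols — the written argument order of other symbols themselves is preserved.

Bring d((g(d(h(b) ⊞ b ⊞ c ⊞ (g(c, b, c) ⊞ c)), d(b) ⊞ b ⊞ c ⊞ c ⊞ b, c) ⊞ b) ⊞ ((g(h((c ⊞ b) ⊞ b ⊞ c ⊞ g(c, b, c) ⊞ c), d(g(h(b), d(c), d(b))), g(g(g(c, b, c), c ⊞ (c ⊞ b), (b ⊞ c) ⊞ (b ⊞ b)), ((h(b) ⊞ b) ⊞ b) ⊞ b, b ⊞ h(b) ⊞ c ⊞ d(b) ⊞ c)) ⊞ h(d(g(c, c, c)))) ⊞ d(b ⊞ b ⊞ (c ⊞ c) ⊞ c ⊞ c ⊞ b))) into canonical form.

Answer: d(b ⊞ d(b ⊞ b ⊞ b ⊞ c ⊞ c ⊞ c ⊞ c) ⊞ g(d(b ⊞ c ⊞ c ⊞ g(c, b, c) ⊞ h(b)), b ⊞ b ⊞ c ⊞ c ⊞ d(b), c) ⊞ g(h(b ⊞ b ⊞ c ⊞ c ⊞ c ⊞ g(c, b, c)), d(g(h(b), d(c), d(b))), g(g(g(c, b, c), b ⊞ c ⊞ c, b ⊞ b ⊞ b ⊞ c), b ⊞ b ⊞ b ⊞ h(b), b ⊞ c ⊞ c ⊞ d(b) ⊞ h(b))) ⊞ h(d(g(c, c, c))))

Derivation:
Focus inside:  (g(d(h(b) ⊞ b ⊞ c ⊞ (g(c, b, c) ⊞ c)), d(b) ⊞ b ⊞ c ⊞ c ⊞ b, c) ⊞ b) ⊞ ((g(h((c ⊞ b) ⊞ b ⊞ c ⊞ g(c, b, c) ⊞ c), d(g(h(b), d(c), d(b))), g(g(g(c, b, c), c ⊞ (c ⊞ b), (b ⊞ c) ⊞ (b ⊞ b)), ((h(b) ⊞ b) ⊞ b) ⊞ b, b ⊞ h(b) ⊞ c ⊞ d(b) ⊞ c)) ⊞ h(d(g(c, c, c)))) ⊞ d(b ⊞ b ⊞ (c ⊞ c) ⊞ c ⊞ c ⊞ b))
Merge nested applications:  g(d(h(b) ⊞ b ⊞ c ⊞ (g(c, b, c) ⊞ c)), d(b) ⊞ b ⊞ c ⊞ c ⊞ b, c) ⊞ b ⊞ g(h((c ⊞ b) ⊞ b ⊞ c ⊞ g(c, b, c) ⊞ c), d(g(h(b), d(c), d(b))), g(g(g(c, b, c), c ⊞ (c ⊞ b), (b ⊞ c) ⊞ (b ⊞ b)), ((h(b) ⊞ b) ⊞ b) ⊞ b, b ⊞ h(b) ⊞ c ⊞ d(b) ⊞ c)) ⊞ h(d(g(c, c, c))) ⊞ d(b ⊞ b ⊞ (c ⊞ c) ⊞ c ⊞ c ⊞ b)
Simplify inside:  g(d(h(b) ⊞ b ⊞ c ⊞ (g(c, b, c) ⊞ c)), d(b) ⊞ b ⊞ c ⊞ c ⊞ b, c)  →  g(d(b ⊞ c ⊞ c ⊞ g(c, b, c) ⊞ h(b)), b ⊞ b ⊞ c ⊞ c ⊞ d(b), c)
Simplify inside:  g(h((c ⊞ b) ⊞ b ⊞ c ⊞ g(c, b, c) ⊞ c), d(g(h(b), d(c), d(b))), g(g(g(c, b, c), c ⊞ (c ⊞ b), (b ⊞ c) ⊞ (b ⊞ b)), ((h(b) ⊞ b) ⊞ b) ⊞ b, b ⊞ h(b) ⊞ c ⊞ d(b) ⊞ c))  →  g(h(b ⊞ b ⊞ c ⊞ c ⊞ c ⊞ g(c, b, c)), d(g(h(b), d(c), d(b))), g(g(g(c, b, c), b ⊞ c ⊞ c, b ⊞ b ⊞ b ⊞ c), b ⊞ b ⊞ b ⊞ h(b), b ⊞ c ⊞ c ⊞ d(b) ⊞ h(b)))
Canonicalize subterm:  d(b ⊞ b ⊞ (c ⊞ c) ⊞ c ⊞ c ⊞ b)  →  d(b ⊞ b ⊞ b ⊞ c ⊞ c ⊞ c ⊞ c)
Sort arguments:  b ⊞ d(b ⊞ b ⊞ b ⊞ c ⊞ c ⊞ c ⊞ c) ⊞ g(d(b ⊞ c ⊞ c ⊞ g(c, b, c) ⊞ h(b)), b ⊞ b ⊞ c ⊞ c ⊞ d(b), c) ⊞ g(h(b ⊞ b ⊞ c ⊞ c ⊞ c ⊞ g(c, b, c)), d(g(h(b), d(c), d(b))), g(g(g(c, b, c), b ⊞ c ⊞ c, b ⊞ b ⊞ b ⊞ c), b ⊞ b ⊞ b ⊞ h(b), b ⊞ c ⊞ c ⊞ d(b) ⊞ h(b))) ⊞ h(d(g(c, c, c)))
Reassemble:  d(b ⊞ d(b ⊞ b ⊞ b ⊞ c ⊞ c ⊞ c ⊞ c) ⊞ g(d(b ⊞ c ⊞ c ⊞ g(c, b, c) ⊞ h(b)), b ⊞ b ⊞ c ⊞ c ⊞ d(b), c) ⊞ g(h(b ⊞ b ⊞ c ⊞ c ⊞ c ⊞ g(c, b, c)), d(g(h(b), d(c), d(b))), g(g(g(c, b, c), b ⊞ c ⊞ c, b ⊞ b ⊞ b ⊞ c), b ⊞ b ⊞ b ⊞ h(b), b ⊞ c ⊞ c ⊞ d(b) ⊞ h(b))) ⊞ h(d(g(c, c, c))))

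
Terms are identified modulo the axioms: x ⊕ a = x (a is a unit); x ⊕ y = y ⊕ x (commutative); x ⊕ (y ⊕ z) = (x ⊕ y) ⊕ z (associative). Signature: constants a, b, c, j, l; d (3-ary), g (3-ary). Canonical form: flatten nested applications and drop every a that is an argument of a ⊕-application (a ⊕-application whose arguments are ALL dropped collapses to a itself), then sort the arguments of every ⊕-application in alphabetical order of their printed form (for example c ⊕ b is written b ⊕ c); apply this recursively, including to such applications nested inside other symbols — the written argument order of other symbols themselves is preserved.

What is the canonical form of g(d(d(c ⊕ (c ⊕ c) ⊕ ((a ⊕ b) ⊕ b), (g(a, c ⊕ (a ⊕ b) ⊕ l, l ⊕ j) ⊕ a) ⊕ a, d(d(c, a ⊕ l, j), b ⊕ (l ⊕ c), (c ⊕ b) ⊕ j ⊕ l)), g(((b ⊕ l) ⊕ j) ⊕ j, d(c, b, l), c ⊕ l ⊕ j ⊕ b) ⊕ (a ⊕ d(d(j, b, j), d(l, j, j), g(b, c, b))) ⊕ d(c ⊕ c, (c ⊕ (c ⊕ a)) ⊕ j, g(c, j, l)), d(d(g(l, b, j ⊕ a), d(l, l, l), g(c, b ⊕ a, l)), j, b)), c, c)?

Focus inside:  g(((b ⊕ l) ⊕ j) ⊕ j, d(c, b, l), c ⊕ l ⊕ j ⊕ b) ⊕ (a ⊕ d(d(j, b, j), d(l, j, j), g(b, c, b))) ⊕ d(c ⊕ c, (c ⊕ (c ⊕ a)) ⊕ j, g(c, j, l))
Merge nested applications:  g(((b ⊕ l) ⊕ j) ⊕ j, d(c, b, l), c ⊕ l ⊕ j ⊕ b) ⊕ a ⊕ d(d(j, b, j), d(l, j, j), g(b, c, b)) ⊕ d(c ⊕ c, (c ⊕ (c ⊕ a)) ⊕ j, g(c, j, l))
Simplify inside:  g(((b ⊕ l) ⊕ j) ⊕ j, d(c, b, l), c ⊕ l ⊕ j ⊕ b)  →  g(b ⊕ j ⊕ j ⊕ l, d(c, b, l), b ⊕ c ⊕ j ⊕ l)
Canonicalize subterm:  d(c ⊕ c, (c ⊕ (c ⊕ a)) ⊕ j, g(c, j, l))  →  d(c ⊕ c, c ⊕ c ⊕ j, g(c, j, l))
Units out:  drop a
Sort:  d(c ⊕ c, c ⊕ c ⊕ j, g(c, j, l)) ⊕ d(d(j, b, j), d(l, j, j), g(b, c, b)) ⊕ g(b ⊕ j ⊕ j ⊕ l, d(c, b, l), b ⊕ c ⊕ j ⊕ l)
Rebuild:  g(d(d(b ⊕ b ⊕ c ⊕ c ⊕ c, g(a, b ⊕ c ⊕ l, j ⊕ l), d(d(c, l, j), b ⊕ c ⊕ l, b ⊕ c ⊕ j ⊕ l)), d(c ⊕ c, c ⊕ c ⊕ j, g(c, j, l)) ⊕ d(d(j, b, j), d(l, j, j), g(b, c, b)) ⊕ g(b ⊕ j ⊕ j ⊕ l, d(c, b, l), b ⊕ c ⊕ j ⊕ l), d(d(g(l, b, j), d(l, l, l), g(c, b, l)), j, b)), c, c)

Answer: g(d(d(b ⊕ b ⊕ c ⊕ c ⊕ c, g(a, b ⊕ c ⊕ l, j ⊕ l), d(d(c, l, j), b ⊕ c ⊕ l, b ⊕ c ⊕ j ⊕ l)), d(c ⊕ c, c ⊕ c ⊕ j, g(c, j, l)) ⊕ d(d(j, b, j), d(l, j, j), g(b, c, b)) ⊕ g(b ⊕ j ⊕ j ⊕ l, d(c, b, l), b ⊕ c ⊕ j ⊕ l), d(d(g(l, b, j), d(l, l, l), g(c, b, l)), j, b)), c, c)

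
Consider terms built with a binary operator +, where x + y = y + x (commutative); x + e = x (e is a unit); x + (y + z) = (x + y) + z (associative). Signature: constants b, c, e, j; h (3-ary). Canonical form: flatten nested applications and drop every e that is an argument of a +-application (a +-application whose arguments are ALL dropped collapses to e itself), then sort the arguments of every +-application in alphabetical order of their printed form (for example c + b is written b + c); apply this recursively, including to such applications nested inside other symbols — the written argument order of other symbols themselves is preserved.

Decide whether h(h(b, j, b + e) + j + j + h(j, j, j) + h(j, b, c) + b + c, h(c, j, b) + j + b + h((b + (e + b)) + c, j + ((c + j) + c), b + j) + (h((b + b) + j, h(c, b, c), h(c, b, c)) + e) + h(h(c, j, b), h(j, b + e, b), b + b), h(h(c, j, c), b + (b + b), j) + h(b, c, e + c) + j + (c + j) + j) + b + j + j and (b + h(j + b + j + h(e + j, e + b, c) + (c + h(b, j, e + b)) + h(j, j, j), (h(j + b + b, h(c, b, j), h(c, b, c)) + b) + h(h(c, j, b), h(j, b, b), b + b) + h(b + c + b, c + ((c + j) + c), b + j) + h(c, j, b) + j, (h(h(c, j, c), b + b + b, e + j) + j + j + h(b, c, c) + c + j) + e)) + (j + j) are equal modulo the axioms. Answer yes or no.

Answer: no — b + h(b + c + h(b, j, b) + h(j, b, c) + h(j, j, j) + j + j, b + h(b + b + c, c + c + j + j, b + j) + h(b + b + j, h(c, b, c), h(c, b, c)) + h(c, j, b) + h(h(c, j, b), h(j, b, b), b + b) + j, c + h(b, c, c) + h(h(c, j, c), b + b + b, j) + j + j + j) + j + j vs b + h(b + c + h(b, j, b) + h(j, b, c) + h(j, j, j) + j + j, b + h(b + b + c, c + c + c + j, b + j) + h(b + b + j, h(c, b, j), h(c, b, c)) + h(c, j, b) + h(h(c, j, b), h(j, b, b), b + b) + j, c + h(b, c, c) + h(h(c, j, c), b + b + b, j) + j + j + j) + j + j

Derivation:
Left:  h(h(b, j, b + e) + j + j + h(j, j, j) + h(j, b, c) + b + c, h(c, j, b) + j + b + h((b + (e + b)) + c, j + ((c + j) + c), b + j) + (h((b + b) + j, h(c, b, c), h(c, b, c)) + e) + h(h(c, j, b), h(j, b + e, b), b + b), h(h(c, j, c), b + (b + b), j) + h(b, c, e + c) + j + (c + j) + j) + b + j + j
  Simplify inside:  h(h(b, j, b + e) + j + j + h(j, j, j) + h(j, b, c) + b + c, h(c, j, b) + j + b + h((b + (e + b)) + c, j + ((c + j) + c), b + j) + (h((b + b) + j, h(c, b, c), h(c, b, c)) + e) + h(h(c, j, b), h(j, b + e, b), b + b), h(h(c, j, c), b + (b + b), j) + h(b, c, e + c) + j + (c + j) + j)  →  h(b + c + h(b, j, b) + h(j, b, c) + h(j, j, j) + j + j, b + h(b + b + c, c + c + j + j, b + j) + h(b + b + j, h(c, b, c), h(c, b, c)) + h(c, j, b) + h(h(c, j, b), h(j, b, b), b + b) + j, c + h(b, c, c) + h(h(c, j, c), b + b + b, j) + j + j + j)
  Sort arguments:  b + h(b + c + h(b, j, b) + h(j, b, c) + h(j, j, j) + j + j, b + h(b + b + c, c + c + j + j, b + j) + h(b + b + j, h(c, b, c), h(c, b, c)) + h(c, j, b) + h(h(c, j, b), h(j, b, b), b + b) + j, c + h(b, c, c) + h(h(c, j, c), b + b + b, j) + j + j + j) + j + j
Right:  (b + h(j + b + j + h(e + j, e + b, c) + (c + h(b, j, e + b)) + h(j, j, j), (h(j + b + b, h(c, b, j), h(c, b, c)) + b) + h(h(c, j, b), h(j, b, b), b + b) + h(b + c + b, c + ((c + j) + c), b + j) + h(c, j, b) + j, (h(h(c, j, c), b + b + b, e + j) + j + j + h(b, c, c) + c + j) + e)) + (j + j)
  Flatten:  b + h(j + b + j + h(e + j, e + b, c) + (c + h(b, j, e + b)) + h(j, j, j), (h(j + b + b, h(c, b, j), h(c, b, c)) + b) + h(h(c, j, b), h(j, b, b), b + b) + h(b + c + b, c + ((c + j) + c), b + j) + h(c, j, b) + j, (h(h(c, j, c), b + b + b, e + j) + j + j + h(b, c, c) + c + j) + e) + j + j
  Canonicalize subterm:  h(j + b + j + h(e + j, e + b, c) + (c + h(b, j, e + b)) + h(j, j, j), (h(j + b + b, h(c, b, j), h(c, b, c)) + b) + h(h(c, j, b), h(j, b, b), b + b) + h(b + c + b, c + ((c + j) + c), b + j) + h(c, j, b) + j, (h(h(c, j, c), b + b + b, e + j) + j + j + h(b, c, c) + c + j) + e)  →  h(b + c + h(b, j, b) + h(j, b, c) + h(j, j, j) + j + j, b + h(b + b + c, c + c + c + j, b + j) + h(b + b + j, h(c, b, j), h(c, b, c)) + h(c, j, b) + h(h(c, j, b), h(j, b, b), b + b) + j, c + h(b, c, c) + h(h(c, j, c), b + b + b, j) + j + j + j)
  Sort:  b + h(b + c + h(b, j, b) + h(j, b, c) + h(j, j, j) + j + j, b + h(b + b + c, c + c + c + j, b + j) + h(b + b + j, h(c, b, j), h(c, b, c)) + h(c, j, b) + h(h(c, j, b), h(j, b, b), b + b) + j, c + h(b, c, c) + h(h(c, j, c), b + b + b, j) + j + j + j) + j + j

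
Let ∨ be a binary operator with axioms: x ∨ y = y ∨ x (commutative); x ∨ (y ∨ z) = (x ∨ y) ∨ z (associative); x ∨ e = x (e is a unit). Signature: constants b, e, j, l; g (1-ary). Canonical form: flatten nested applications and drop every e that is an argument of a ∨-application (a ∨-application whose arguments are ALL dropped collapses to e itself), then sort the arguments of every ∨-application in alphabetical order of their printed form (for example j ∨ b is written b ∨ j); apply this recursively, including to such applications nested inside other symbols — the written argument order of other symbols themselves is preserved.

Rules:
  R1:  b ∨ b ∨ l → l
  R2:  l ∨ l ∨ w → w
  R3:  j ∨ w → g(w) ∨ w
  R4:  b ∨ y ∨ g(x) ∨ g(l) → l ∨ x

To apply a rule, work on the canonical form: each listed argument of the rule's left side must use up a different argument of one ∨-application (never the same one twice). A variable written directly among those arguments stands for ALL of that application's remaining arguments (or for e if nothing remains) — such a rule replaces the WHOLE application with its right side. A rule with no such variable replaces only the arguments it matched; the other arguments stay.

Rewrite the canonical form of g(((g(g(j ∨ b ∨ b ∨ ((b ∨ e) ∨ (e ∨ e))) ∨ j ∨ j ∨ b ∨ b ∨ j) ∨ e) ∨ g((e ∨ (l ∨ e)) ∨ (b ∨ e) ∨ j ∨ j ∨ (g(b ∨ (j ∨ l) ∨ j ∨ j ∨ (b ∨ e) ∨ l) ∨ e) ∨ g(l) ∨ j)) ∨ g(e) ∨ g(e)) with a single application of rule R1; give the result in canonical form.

Answer: g(g(b ∨ b ∨ g(b ∨ b ∨ b ∨ j) ∨ j ∨ j ∨ j) ∨ g(b ∨ g(j ∨ j ∨ j ∨ l ∨ l) ∨ g(l) ∨ j ∨ j ∨ j ∨ l) ∨ g(e) ∨ g(e))

Derivation:
Canonical form:  g(g(b ∨ b ∨ g(b ∨ b ∨ b ∨ j) ∨ j ∨ j ∨ j) ∨ g(b ∨ g(b ∨ b ∨ j ∨ j ∨ j ∨ l ∨ l) ∨ g(l) ∨ j ∨ j ∨ j ∨ l) ∨ g(e) ∨ g(e))
Match R1:  consume b, b, l
Giving:  g(g(b ∨ b ∨ g(b ∨ b ∨ b ∨ j) ∨ j ∨ j ∨ j) ∨ g(b ∨ g(j ∨ j ∨ j ∨ l ∨ l) ∨ g(l) ∨ j ∨ j ∨ j ∨ l) ∨ g(e) ∨ g(e))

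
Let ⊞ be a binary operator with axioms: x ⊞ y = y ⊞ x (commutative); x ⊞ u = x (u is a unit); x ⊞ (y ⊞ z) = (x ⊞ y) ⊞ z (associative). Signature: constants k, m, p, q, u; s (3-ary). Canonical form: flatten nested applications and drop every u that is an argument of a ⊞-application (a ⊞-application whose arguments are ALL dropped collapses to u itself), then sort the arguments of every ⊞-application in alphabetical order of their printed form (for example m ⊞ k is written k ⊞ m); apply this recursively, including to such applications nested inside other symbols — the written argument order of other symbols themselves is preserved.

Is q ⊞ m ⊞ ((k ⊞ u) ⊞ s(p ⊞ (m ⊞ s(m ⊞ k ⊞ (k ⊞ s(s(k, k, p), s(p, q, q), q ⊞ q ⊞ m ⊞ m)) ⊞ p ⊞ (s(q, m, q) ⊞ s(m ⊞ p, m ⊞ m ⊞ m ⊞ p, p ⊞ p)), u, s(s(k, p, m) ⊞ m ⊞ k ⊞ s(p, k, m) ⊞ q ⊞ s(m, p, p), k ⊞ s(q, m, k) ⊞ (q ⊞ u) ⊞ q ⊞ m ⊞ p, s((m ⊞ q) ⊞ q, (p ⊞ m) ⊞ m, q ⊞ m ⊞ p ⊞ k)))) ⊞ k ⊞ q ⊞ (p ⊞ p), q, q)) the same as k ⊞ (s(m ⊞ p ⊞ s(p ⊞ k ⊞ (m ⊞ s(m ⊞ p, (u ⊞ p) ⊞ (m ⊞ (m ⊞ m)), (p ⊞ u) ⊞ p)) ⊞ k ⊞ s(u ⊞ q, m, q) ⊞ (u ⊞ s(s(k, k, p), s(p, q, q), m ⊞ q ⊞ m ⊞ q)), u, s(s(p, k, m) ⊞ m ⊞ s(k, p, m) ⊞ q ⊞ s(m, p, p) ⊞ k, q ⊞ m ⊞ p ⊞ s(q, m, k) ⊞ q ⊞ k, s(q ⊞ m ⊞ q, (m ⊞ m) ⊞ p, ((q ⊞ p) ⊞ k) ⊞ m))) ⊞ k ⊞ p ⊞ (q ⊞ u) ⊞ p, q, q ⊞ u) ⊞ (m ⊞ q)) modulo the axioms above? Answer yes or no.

Answer: yes — both canonical forms are k ⊞ m ⊞ q ⊞ s(k ⊞ m ⊞ p ⊞ p ⊞ p ⊞ q ⊞ s(k ⊞ k ⊞ m ⊞ p ⊞ s(m ⊞ p, m ⊞ m ⊞ m ⊞ p, p ⊞ p) ⊞ s(q, m, q) ⊞ s(s(k, k, p), s(p, q, q), m ⊞ m ⊞ q ⊞ q), u, s(k ⊞ m ⊞ q ⊞ s(k, p, m) ⊞ s(m, p, p) ⊞ s(p, k, m), k ⊞ m ⊞ p ⊞ q ⊞ q ⊞ s(q, m, k), s(m ⊞ q ⊞ q, m ⊞ m ⊞ p, k ⊞ m ⊞ p ⊞ q))), q, q)

Derivation:
Left:  q ⊞ m ⊞ ((k ⊞ u) ⊞ s(p ⊞ (m ⊞ s(m ⊞ k ⊞ (k ⊞ s(s(k, k, p), s(p, q, q), q ⊞ q ⊞ m ⊞ m)) ⊞ p ⊞ (s(q, m, q) ⊞ s(m ⊞ p, m ⊞ m ⊞ m ⊞ p, p ⊞ p)), u, s(s(k, p, m) ⊞ m ⊞ k ⊞ s(p, k, m) ⊞ q ⊞ s(m, p, p), k ⊞ s(q, m, k) ⊞ (q ⊞ u) ⊞ q ⊞ m ⊞ p, s((m ⊞ q) ⊞ q, (p ⊞ m) ⊞ m, q ⊞ m ⊞ p ⊞ k)))) ⊞ k ⊞ q ⊞ (p ⊞ p), q, q))
  Un-nest:  q ⊞ m ⊞ k ⊞ u ⊞ s(p ⊞ (m ⊞ s(m ⊞ k ⊞ (k ⊞ s(s(k, k, p), s(p, q, q), q ⊞ q ⊞ m ⊞ m)) ⊞ p ⊞ (s(q, m, q) ⊞ s(m ⊞ p, m ⊞ m ⊞ m ⊞ p, p ⊞ p)), u, s(s(k, p, m) ⊞ m ⊞ k ⊞ s(p, k, m) ⊞ q ⊞ s(m, p, p), k ⊞ s(q, m, k) ⊞ (q ⊞ u) ⊞ q ⊞ m ⊞ p, s((m ⊞ q) ⊞ q, (p ⊞ m) ⊞ m, q ⊞ m ⊞ p ⊞ k)))) ⊞ k ⊞ q ⊞ (p ⊞ p), q, q)
  Simplify inside:  s(p ⊞ (m ⊞ s(m ⊞ k ⊞ (k ⊞ s(s(k, k, p), s(p, q, q), q ⊞ q ⊞ m ⊞ m)) ⊞ p ⊞ (s(q, m, q) ⊞ s(m ⊞ p, m ⊞ m ⊞ m ⊞ p, p ⊞ p)), u, s(s(k, p, m) ⊞ m ⊞ k ⊞ s(p, k, m) ⊞ q ⊞ s(m, p, p), k ⊞ s(q, m, k) ⊞ (q ⊞ u) ⊞ q ⊞ m ⊞ p, s((m ⊞ q) ⊞ q, (p ⊞ m) ⊞ m, q ⊞ m ⊞ p ⊞ k)))) ⊞ k ⊞ q ⊞ (p ⊞ p), q, q)  →  s(k ⊞ m ⊞ p ⊞ p ⊞ p ⊞ q ⊞ s(k ⊞ k ⊞ m ⊞ p ⊞ s(m ⊞ p, m ⊞ m ⊞ m ⊞ p, p ⊞ p) ⊞ s(q, m, q) ⊞ s(s(k, k, p), s(p, q, q), m ⊞ m ⊞ q ⊞ q), u, s(k ⊞ m ⊞ q ⊞ s(k, p, m) ⊞ s(m, p, p) ⊞ s(p, k, m), k ⊞ m ⊞ p ⊞ q ⊞ q ⊞ s(q, m, k), s(m ⊞ q ⊞ q, m ⊞ m ⊞ p, k ⊞ m ⊞ p ⊞ q))), q, q)
  Units out:  drop u
  Sort:  k ⊞ m ⊞ q ⊞ s(k ⊞ m ⊞ p ⊞ p ⊞ p ⊞ q ⊞ s(k ⊞ k ⊞ m ⊞ p ⊞ s(m ⊞ p, m ⊞ m ⊞ m ⊞ p, p ⊞ p) ⊞ s(q, m, q) ⊞ s(s(k, k, p), s(p, q, q), m ⊞ m ⊞ q ⊞ q), u, s(k ⊞ m ⊞ q ⊞ s(k, p, m) ⊞ s(m, p, p) ⊞ s(p, k, m), k ⊞ m ⊞ p ⊞ q ⊞ q ⊞ s(q, m, k), s(m ⊞ q ⊞ q, m ⊞ m ⊞ p, k ⊞ m ⊞ p ⊞ q))), q, q)
Right:  k ⊞ (s(m ⊞ p ⊞ s(p ⊞ k ⊞ (m ⊞ s(m ⊞ p, (u ⊞ p) ⊞ (m ⊞ (m ⊞ m)), (p ⊞ u) ⊞ p)) ⊞ k ⊞ s(u ⊞ q, m, q) ⊞ (u ⊞ s(s(k, k, p), s(p, q, q), m ⊞ q ⊞ m ⊞ q)), u, s(s(p, k, m) ⊞ m ⊞ s(k, p, m) ⊞ q ⊞ s(m, p, p) ⊞ k, q ⊞ m ⊞ p ⊞ s(q, m, k) ⊞ q ⊞ k, s(q ⊞ m ⊞ q, (m ⊞ m) ⊞ p, ((q ⊞ p) ⊞ k) ⊞ m))) ⊞ k ⊞ p ⊞ (q ⊞ u) ⊞ p, q, q ⊞ u) ⊞ (m ⊞ q))
  Un-nest:  k ⊞ s(m ⊞ p ⊞ s(p ⊞ k ⊞ (m ⊞ s(m ⊞ p, (u ⊞ p) ⊞ (m ⊞ (m ⊞ m)), (p ⊞ u) ⊞ p)) ⊞ k ⊞ s(u ⊞ q, m, q) ⊞ (u ⊞ s(s(k, k, p), s(p, q, q), m ⊞ q ⊞ m ⊞ q)), u, s(s(p, k, m) ⊞ m ⊞ s(k, p, m) ⊞ q ⊞ s(m, p, p) ⊞ k, q ⊞ m ⊞ p ⊞ s(q, m, k) ⊞ q ⊞ k, s(q ⊞ m ⊞ q, (m ⊞ m) ⊞ p, ((q ⊞ p) ⊞ k) ⊞ m))) ⊞ k ⊞ p ⊞ (q ⊞ u) ⊞ p, q, q ⊞ u) ⊞ m ⊞ q
  Inside:  s(m ⊞ p ⊞ s(p ⊞ k ⊞ (m ⊞ s(m ⊞ p, (u ⊞ p) ⊞ (m ⊞ (m ⊞ m)), (p ⊞ u) ⊞ p)) ⊞ k ⊞ s(u ⊞ q, m, q) ⊞ (u ⊞ s(s(k, k, p), s(p, q, q), m ⊞ q ⊞ m ⊞ q)), u, s(s(p, k, m) ⊞ m ⊞ s(k, p, m) ⊞ q ⊞ s(m, p, p) ⊞ k, q ⊞ m ⊞ p ⊞ s(q, m, k) ⊞ q ⊞ k, s(q ⊞ m ⊞ q, (m ⊞ m) ⊞ p, ((q ⊞ p) ⊞ k) ⊞ m))) ⊞ k ⊞ p ⊞ (q ⊞ u) ⊞ p, q, q ⊞ u)  →  s(k ⊞ m ⊞ p ⊞ p ⊞ p ⊞ q ⊞ s(k ⊞ k ⊞ m ⊞ p ⊞ s(m ⊞ p, m ⊞ m ⊞ m ⊞ p, p ⊞ p) ⊞ s(q, m, q) ⊞ s(s(k, k, p), s(p, q, q), m ⊞ m ⊞ q ⊞ q), u, s(k ⊞ m ⊞ q ⊞ s(k, p, m) ⊞ s(m, p, p) ⊞ s(p, k, m), k ⊞ m ⊞ p ⊞ q ⊞ q ⊞ s(q, m, k), s(m ⊞ q ⊞ q, m ⊞ m ⊞ p, k ⊞ m ⊞ p ⊞ q))), q, q)
  Sort arguments:  k ⊞ m ⊞ q ⊞ s(k ⊞ m ⊞ p ⊞ p ⊞ p ⊞ q ⊞ s(k ⊞ k ⊞ m ⊞ p ⊞ s(m ⊞ p, m ⊞ m ⊞ m ⊞ p, p ⊞ p) ⊞ s(q, m, q) ⊞ s(s(k, k, p), s(p, q, q), m ⊞ m ⊞ q ⊞ q), u, s(k ⊞ m ⊞ q ⊞ s(k, p, m) ⊞ s(m, p, p) ⊞ s(p, k, m), k ⊞ m ⊞ p ⊞ q ⊞ q ⊞ s(q, m, k), s(m ⊞ q ⊞ q, m ⊞ m ⊞ p, k ⊞ m ⊞ p ⊞ q))), q, q)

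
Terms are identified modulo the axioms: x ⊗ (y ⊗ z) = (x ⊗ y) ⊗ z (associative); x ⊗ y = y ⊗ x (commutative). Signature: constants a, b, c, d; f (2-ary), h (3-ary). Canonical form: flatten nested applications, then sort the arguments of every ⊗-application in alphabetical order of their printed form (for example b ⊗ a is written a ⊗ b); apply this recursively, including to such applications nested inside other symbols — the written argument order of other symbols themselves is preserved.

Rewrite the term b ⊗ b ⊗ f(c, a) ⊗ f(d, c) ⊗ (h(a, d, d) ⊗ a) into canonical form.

Flatten:  b ⊗ b ⊗ f(c, a) ⊗ f(d, c) ⊗ h(a, d, d) ⊗ a
Sort:  a ⊗ b ⊗ b ⊗ f(c, a) ⊗ f(d, c) ⊗ h(a, d, d)

Answer: a ⊗ b ⊗ b ⊗ f(c, a) ⊗ f(d, c) ⊗ h(a, d, d)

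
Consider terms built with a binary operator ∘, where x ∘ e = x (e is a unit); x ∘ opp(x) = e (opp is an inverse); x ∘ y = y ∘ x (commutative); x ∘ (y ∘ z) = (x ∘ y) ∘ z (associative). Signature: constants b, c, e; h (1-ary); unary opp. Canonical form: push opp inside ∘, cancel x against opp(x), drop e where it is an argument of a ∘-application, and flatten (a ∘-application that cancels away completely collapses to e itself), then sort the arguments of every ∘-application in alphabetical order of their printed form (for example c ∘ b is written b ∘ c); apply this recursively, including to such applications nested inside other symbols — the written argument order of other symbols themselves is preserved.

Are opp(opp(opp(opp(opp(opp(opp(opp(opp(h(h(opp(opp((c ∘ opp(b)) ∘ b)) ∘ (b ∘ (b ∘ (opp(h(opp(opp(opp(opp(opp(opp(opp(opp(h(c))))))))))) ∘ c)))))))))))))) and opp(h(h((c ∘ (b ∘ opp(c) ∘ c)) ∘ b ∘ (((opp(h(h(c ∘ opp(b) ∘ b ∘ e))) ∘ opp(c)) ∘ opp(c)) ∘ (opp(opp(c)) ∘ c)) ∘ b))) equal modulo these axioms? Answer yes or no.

Left:  opp(opp(opp(opp(opp(opp(opp(opp(opp(h(h(opp(opp((c ∘ opp(b)) ∘ b)) ∘ (b ∘ (b ∘ (opp(h(opp(opp(opp(opp(opp(opp(opp(opp(h(c))))))))))) ∘ c))))))))))))))
  Push opp inside:  distribute opp over ∘ and collapse double opp
  Combine occurrences:  opp(h(h(b ∘ b ∘ c ∘ c ∘ opp(h(h(c))))))
Right:  opp(h(h((c ∘ (b ∘ opp(c) ∘ c)) ∘ b ∘ (((opp(h(h(c ∘ opp(b) ∘ b ∘ e))) ∘ opp(c)) ∘ opp(c)) ∘ (opp(opp(c)) ∘ c)) ∘ b)))
  Push opp inside:  distribute opp over ∘ and collapse double opp
  Collect terms:  opp(h(h(b ∘ b ∘ b ∘ c ∘ opp(h(h(c))))))

Answer: no — opp(h(h(b ∘ b ∘ c ∘ c ∘ opp(h(h(c)))))) vs opp(h(h(b ∘ b ∘ b ∘ c ∘ opp(h(h(c))))))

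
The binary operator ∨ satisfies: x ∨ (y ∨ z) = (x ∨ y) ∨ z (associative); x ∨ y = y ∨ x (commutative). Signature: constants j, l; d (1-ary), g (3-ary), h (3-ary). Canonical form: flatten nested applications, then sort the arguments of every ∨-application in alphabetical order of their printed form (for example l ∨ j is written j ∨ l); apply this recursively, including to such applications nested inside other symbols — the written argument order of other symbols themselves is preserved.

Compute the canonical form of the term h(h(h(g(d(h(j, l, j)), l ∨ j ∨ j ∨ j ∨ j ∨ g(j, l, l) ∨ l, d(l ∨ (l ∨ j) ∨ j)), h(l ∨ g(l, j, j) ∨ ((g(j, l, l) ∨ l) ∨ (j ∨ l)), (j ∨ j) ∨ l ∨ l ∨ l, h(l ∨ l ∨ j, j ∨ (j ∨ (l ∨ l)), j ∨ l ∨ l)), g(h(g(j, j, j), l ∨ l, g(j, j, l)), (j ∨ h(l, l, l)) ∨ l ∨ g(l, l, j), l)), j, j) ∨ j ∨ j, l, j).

Answer: h(h(h(g(d(h(j, l, j)), g(j, l, l) ∨ j ∨ j ∨ j ∨ j ∨ l ∨ l, d(j ∨ j ∨ l ∨ l)), h(g(j, l, l) ∨ g(l, j, j) ∨ j ∨ l ∨ l ∨ l, j ∨ j ∨ l ∨ l ∨ l, h(j ∨ l ∨ l, j ∨ j ∨ l ∨ l, j ∨ l ∨ l)), g(h(g(j, j, j), l ∨ l, g(j, j, l)), g(l, l, j) ∨ h(l, l, l) ∨ j ∨ l, l)), j, j) ∨ j ∨ j, l, j)

Derivation:
Focus inside:  h(h(g(d(h(j, l, j)), l ∨ j ∨ j ∨ j ∨ j ∨ g(j, l, l) ∨ l, d(l ∨ (l ∨ j) ∨ j)), h(l ∨ g(l, j, j) ∨ ((g(j, l, l) ∨ l) ∨ (j ∨ l)), (j ∨ j) ∨ l ∨ l ∨ l, h(l ∨ l ∨ j, j ∨ (j ∨ (l ∨ l)), j ∨ l ∨ l)), g(h(g(j, j, j), l ∨ l, g(j, j, l)), (j ∨ h(l, l, l)) ∨ l ∨ g(l, l, j), l)), j, j) ∨ j ∨ j
Simplify inside:  h(h(g(d(h(j, l, j)), l ∨ j ∨ j ∨ j ∨ j ∨ g(j, l, l) ∨ l, d(l ∨ (l ∨ j) ∨ j)), h(l ∨ g(l, j, j) ∨ ((g(j, l, l) ∨ l) ∨ (j ∨ l)), (j ∨ j) ∨ l ∨ l ∨ l, h(l ∨ l ∨ j, j ∨ (j ∨ (l ∨ l)), j ∨ l ∨ l)), g(h(g(j, j, j), l ∨ l, g(j, j, l)), (j ∨ h(l, l, l)) ∨ l ∨ g(l, l, j), l)), j, j)  →  h(h(g(d(h(j, l, j)), g(j, l, l) ∨ j ∨ j ∨ j ∨ j ∨ l ∨ l, d(j ∨ j ∨ l ∨ l)), h(g(j, l, l) ∨ g(l, j, j) ∨ j ∨ l ∨ l ∨ l, j ∨ j ∨ l ∨ l ∨ l, h(j ∨ l ∨ l, j ∨ j ∨ l ∨ l, j ∨ l ∨ l)), g(h(g(j, j, j), l ∨ l, g(j, j, l)), g(l, l, j) ∨ h(l, l, l) ∨ j ∨ l, l)), j, j)
Order the arguments:  h(h(g(d(h(j, l, j)), g(j, l, l) ∨ j ∨ j ∨ j ∨ j ∨ l ∨ l, d(j ∨ j ∨ l ∨ l)), h(g(j, l, l) ∨ g(l, j, j) ∨ j ∨ l ∨ l ∨ l, j ∨ j ∨ l ∨ l ∨ l, h(j ∨ l ∨ l, j ∨ j ∨ l ∨ l, j ∨ l ∨ l)), g(h(g(j, j, j), l ∨ l, g(j, j, l)), g(l, l, j) ∨ h(l, l, l) ∨ j ∨ l, l)), j, j) ∨ j ∨ j
Rebuild:  h(h(h(g(d(h(j, l, j)), g(j, l, l) ∨ j ∨ j ∨ j ∨ j ∨ l ∨ l, d(j ∨ j ∨ l ∨ l)), h(g(j, l, l) ∨ g(l, j, j) ∨ j ∨ l ∨ l ∨ l, j ∨ j ∨ l ∨ l ∨ l, h(j ∨ l ∨ l, j ∨ j ∨ l ∨ l, j ∨ l ∨ l)), g(h(g(j, j, j), l ∨ l, g(j, j, l)), g(l, l, j) ∨ h(l, l, l) ∨ j ∨ l, l)), j, j) ∨ j ∨ j, l, j)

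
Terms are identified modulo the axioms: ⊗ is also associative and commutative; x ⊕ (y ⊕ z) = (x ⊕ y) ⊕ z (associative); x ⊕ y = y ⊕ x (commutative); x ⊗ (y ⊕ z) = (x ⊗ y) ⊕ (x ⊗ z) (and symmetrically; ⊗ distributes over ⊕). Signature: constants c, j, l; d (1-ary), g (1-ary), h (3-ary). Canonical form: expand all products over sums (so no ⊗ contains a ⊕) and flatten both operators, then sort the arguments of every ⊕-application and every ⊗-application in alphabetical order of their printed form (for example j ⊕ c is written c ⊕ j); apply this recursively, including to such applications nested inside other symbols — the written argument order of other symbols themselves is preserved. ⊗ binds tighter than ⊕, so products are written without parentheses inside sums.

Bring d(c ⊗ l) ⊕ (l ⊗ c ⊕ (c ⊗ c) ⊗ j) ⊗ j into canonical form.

Answer: c ⊗ c ⊗ j ⊗ j ⊕ c ⊗ j ⊗ l ⊕ d(c ⊗ l)

Derivation:
Expand:  d(c ⊗ l) ⊕ c ⊗ j ⊗ l ⊕ c ⊗ c ⊗ j ⊗ j
Order the arguments:  c ⊗ c ⊗ j ⊗ j ⊕ c ⊗ j ⊗ l ⊕ d(c ⊗ l)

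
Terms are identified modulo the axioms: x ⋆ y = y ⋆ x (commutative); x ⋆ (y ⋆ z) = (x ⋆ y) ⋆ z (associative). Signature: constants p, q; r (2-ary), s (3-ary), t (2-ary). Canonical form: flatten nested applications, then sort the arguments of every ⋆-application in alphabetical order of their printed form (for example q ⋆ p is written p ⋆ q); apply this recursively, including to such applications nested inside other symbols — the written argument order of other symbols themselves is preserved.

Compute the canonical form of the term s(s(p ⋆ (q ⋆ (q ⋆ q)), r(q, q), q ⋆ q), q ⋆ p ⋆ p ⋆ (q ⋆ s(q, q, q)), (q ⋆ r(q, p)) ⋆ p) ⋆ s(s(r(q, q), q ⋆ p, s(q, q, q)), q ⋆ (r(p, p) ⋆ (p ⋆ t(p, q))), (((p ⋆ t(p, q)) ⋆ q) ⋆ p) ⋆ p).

Canonicalize subterm:  s(s(p ⋆ (q ⋆ (q ⋆ q)), r(q, q), q ⋆ q), q ⋆ p ⋆ p ⋆ (q ⋆ s(q, q, q)), (q ⋆ r(q, p)) ⋆ p)  →  s(s(p ⋆ q ⋆ q ⋆ q, r(q, q), q ⋆ q), p ⋆ p ⋆ q ⋆ q ⋆ s(q, q, q), p ⋆ q ⋆ r(q, p))
Inside:  s(s(r(q, q), q ⋆ p, s(q, q, q)), q ⋆ (r(p, p) ⋆ (p ⋆ t(p, q))), (((p ⋆ t(p, q)) ⋆ q) ⋆ p) ⋆ p)  →  s(s(r(q, q), p ⋆ q, s(q, q, q)), p ⋆ q ⋆ r(p, p) ⋆ t(p, q), p ⋆ p ⋆ p ⋆ q ⋆ t(p, q))
Sort:  s(s(p ⋆ q ⋆ q ⋆ q, r(q, q), q ⋆ q), p ⋆ p ⋆ q ⋆ q ⋆ s(q, q, q), p ⋆ q ⋆ r(q, p)) ⋆ s(s(r(q, q), p ⋆ q, s(q, q, q)), p ⋆ q ⋆ r(p, p) ⋆ t(p, q), p ⋆ p ⋆ p ⋆ q ⋆ t(p, q))

Answer: s(s(p ⋆ q ⋆ q ⋆ q, r(q, q), q ⋆ q), p ⋆ p ⋆ q ⋆ q ⋆ s(q, q, q), p ⋆ q ⋆ r(q, p)) ⋆ s(s(r(q, q), p ⋆ q, s(q, q, q)), p ⋆ q ⋆ r(p, p) ⋆ t(p, q), p ⋆ p ⋆ p ⋆ q ⋆ t(p, q))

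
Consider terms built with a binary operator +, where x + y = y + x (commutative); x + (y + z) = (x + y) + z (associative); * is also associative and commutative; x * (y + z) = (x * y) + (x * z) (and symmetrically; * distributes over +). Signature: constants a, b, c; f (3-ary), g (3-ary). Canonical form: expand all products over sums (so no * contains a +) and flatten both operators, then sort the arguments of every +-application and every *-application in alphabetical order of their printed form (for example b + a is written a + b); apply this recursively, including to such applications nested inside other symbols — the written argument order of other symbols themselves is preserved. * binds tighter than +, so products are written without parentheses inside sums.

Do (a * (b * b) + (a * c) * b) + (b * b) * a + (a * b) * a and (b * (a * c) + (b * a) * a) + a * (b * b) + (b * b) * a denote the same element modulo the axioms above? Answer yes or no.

Left:  (a * (b * b) + (a * c) * b) + (b * b) * a + (a * b) * a
  Merge nested applications:  a * b * b + a * b * c + a * b * b + a * a * b
  Sort:  a * a * b + a * b * b + a * b * b + a * b * c
Right:  (b * (a * c) + (b * a) * a) + a * (b * b) + (b * b) * a
  Un-nest:  a * b * c + a * a * b + a * b * b + a * b * b
  Sort:  a * a * b + a * b * b + a * b * b + a * b * c

Answer: yes — both canonical forms are a * a * b + a * b * b + a * b * b + a * b * c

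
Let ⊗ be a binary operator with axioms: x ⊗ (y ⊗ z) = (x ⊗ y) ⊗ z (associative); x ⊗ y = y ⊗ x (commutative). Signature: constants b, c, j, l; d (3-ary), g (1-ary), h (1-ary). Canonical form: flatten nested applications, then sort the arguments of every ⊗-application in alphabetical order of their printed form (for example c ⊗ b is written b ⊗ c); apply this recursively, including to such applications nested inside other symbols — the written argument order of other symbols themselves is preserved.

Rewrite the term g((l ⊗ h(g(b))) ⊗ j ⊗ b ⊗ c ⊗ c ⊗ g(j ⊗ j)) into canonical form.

Descend into:  (l ⊗ h(g(b))) ⊗ j ⊗ b ⊗ c ⊗ c ⊗ g(j ⊗ j)
Un-nest:  l ⊗ h(g(b)) ⊗ j ⊗ b ⊗ c ⊗ c ⊗ g(j ⊗ j)
Order the arguments:  b ⊗ c ⊗ c ⊗ g(j ⊗ j) ⊗ h(g(b)) ⊗ j ⊗ l
Put back:  g(b ⊗ c ⊗ c ⊗ g(j ⊗ j) ⊗ h(g(b)) ⊗ j ⊗ l)

Answer: g(b ⊗ c ⊗ c ⊗ g(j ⊗ j) ⊗ h(g(b)) ⊗ j ⊗ l)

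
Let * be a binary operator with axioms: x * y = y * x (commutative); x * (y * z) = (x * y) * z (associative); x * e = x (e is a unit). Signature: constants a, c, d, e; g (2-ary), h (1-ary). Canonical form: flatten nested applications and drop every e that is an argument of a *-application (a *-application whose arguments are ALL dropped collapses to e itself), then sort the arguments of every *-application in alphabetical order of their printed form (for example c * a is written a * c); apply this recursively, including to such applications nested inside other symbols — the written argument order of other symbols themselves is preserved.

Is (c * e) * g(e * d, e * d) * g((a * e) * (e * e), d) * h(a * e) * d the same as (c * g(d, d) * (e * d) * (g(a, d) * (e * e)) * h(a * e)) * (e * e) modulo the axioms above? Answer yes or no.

Left:  (c * e) * g(e * d, e * d) * g((a * e) * (e * e), d) * h(a * e) * d
  Merge nested applications:  c * e * g(e * d, e * d) * g((a * e) * (e * e), d) * h(a * e) * d
  Simplify inside:  g(e * d, e * d)  →  g(d, d)
  Canonicalize subterm:  g((a * e) * (e * e), d)  →  g(a, d)
  Canonicalize subterm:  h(a * e)  →  h(a)
  Drop the unit:  drop e
  Order the arguments:  c * d * g(a, d) * g(d, d) * h(a)
Right:  (c * g(d, d) * (e * d) * (g(a, d) * (e * e)) * h(a * e)) * (e * e)
  Un-nest:  c * g(d, d) * e * d * g(a, d) * e * e * h(a * e) * e * e
  Canonicalize subterm:  h(a * e)  →  h(a)
  Unit:  drop e (×5)
  Order the arguments:  c * d * g(a, d) * g(d, d) * h(a)

Answer: yes — both canonical forms are c * d * g(a, d) * g(d, d) * h(a)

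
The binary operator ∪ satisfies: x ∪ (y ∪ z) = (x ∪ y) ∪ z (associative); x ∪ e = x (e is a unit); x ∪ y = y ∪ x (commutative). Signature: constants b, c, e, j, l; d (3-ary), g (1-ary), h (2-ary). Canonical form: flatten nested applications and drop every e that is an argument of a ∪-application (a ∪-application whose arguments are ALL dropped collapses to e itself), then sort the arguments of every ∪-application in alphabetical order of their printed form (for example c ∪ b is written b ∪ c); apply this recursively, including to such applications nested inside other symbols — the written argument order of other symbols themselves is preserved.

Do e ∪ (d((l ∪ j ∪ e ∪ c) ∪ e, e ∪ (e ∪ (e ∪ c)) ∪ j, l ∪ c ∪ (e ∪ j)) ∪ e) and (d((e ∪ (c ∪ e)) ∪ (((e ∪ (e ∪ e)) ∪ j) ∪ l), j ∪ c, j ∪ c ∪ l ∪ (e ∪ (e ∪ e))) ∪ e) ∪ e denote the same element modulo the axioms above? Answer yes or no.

Answer: yes — both canonical forms are d(c ∪ j ∪ l, c ∪ j, c ∪ j ∪ l)

Derivation:
Left:  e ∪ (d((l ∪ j ∪ e ∪ c) ∪ e, e ∪ (e ∪ (e ∪ c)) ∪ j, l ∪ c ∪ (e ∪ j)) ∪ e)
  Flatten:  e ∪ d((l ∪ j ∪ e ∪ c) ∪ e, e ∪ (e ∪ (e ∪ c)) ∪ j, l ∪ c ∪ (e ∪ j)) ∪ e
  Simplify inside:  d((l ∪ j ∪ e ∪ c) ∪ e, e ∪ (e ∪ (e ∪ c)) ∪ j, l ∪ c ∪ (e ∪ j))  →  d(c ∪ j ∪ l, c ∪ j, c ∪ j ∪ l)
  Units out:  drop e (×2)
  Order the arguments:  d(c ∪ j ∪ l, c ∪ j, c ∪ j ∪ l)
Right:  (d((e ∪ (c ∪ e)) ∪ (((e ∪ (e ∪ e)) ∪ j) ∪ l), j ∪ c, j ∪ c ∪ l ∪ (e ∪ (e ∪ e))) ∪ e) ∪ e
  Flatten:  d((e ∪ (c ∪ e)) ∪ (((e ∪ (e ∪ e)) ∪ j) ∪ l), j ∪ c, j ∪ c ∪ l ∪ (e ∪ (e ∪ e))) ∪ e ∪ e
  Simplify inside:  d((e ∪ (c ∪ e)) ∪ (((e ∪ (e ∪ e)) ∪ j) ∪ l), j ∪ c, j ∪ c ∪ l ∪ (e ∪ (e ∪ e)))  →  d(c ∪ j ∪ l, c ∪ j, c ∪ j ∪ l)
  Unit:  drop e (×2)
  Order the arguments:  d(c ∪ j ∪ l, c ∪ j, c ∪ j ∪ l)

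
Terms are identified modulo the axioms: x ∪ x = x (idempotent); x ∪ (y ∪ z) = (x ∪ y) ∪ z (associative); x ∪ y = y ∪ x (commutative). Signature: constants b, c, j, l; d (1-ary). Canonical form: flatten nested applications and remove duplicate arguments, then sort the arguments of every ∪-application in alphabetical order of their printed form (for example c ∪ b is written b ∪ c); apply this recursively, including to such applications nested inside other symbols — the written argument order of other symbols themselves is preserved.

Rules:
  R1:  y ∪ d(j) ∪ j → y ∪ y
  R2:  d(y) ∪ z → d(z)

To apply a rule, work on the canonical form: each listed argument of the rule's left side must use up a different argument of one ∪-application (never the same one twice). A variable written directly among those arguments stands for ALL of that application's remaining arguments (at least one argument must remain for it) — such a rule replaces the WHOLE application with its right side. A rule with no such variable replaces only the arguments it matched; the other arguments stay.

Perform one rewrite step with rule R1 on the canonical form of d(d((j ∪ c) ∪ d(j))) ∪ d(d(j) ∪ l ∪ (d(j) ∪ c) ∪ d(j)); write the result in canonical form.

Answer: d(c ∪ d(j) ∪ l) ∪ d(d(c))

Derivation:
Canonical form:  d(c ∪ d(j) ∪ l) ∪ d(d(c ∪ d(j) ∪ j))
Apply R1:  consuming d(j), j;  y := c
Every leftover argument binds to the variable; the entire application is replaced.
Result:  d(c ∪ d(j) ∪ l) ∪ d(d(c))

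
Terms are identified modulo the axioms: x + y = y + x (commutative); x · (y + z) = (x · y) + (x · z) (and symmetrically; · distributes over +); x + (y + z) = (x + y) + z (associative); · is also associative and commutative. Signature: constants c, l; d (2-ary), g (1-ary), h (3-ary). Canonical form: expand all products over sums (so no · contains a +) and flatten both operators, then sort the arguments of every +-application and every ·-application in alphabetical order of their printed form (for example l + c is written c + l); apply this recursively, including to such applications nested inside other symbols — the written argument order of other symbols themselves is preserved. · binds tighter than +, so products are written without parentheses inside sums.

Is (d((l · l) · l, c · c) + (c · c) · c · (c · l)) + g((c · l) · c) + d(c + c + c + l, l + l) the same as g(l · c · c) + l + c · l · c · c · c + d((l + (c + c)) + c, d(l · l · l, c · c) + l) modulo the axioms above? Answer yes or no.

Answer: no — c · c · c · c · l + d(c + c + c + l, l + l) + d(l · l · l, c · c) + g(c · c · l) vs c · c · c · c · l + d(c + c + c + l, d(l · l · l, c · c) + l) + g(c · c · l) + l

Derivation:
Left:  (d((l · l) · l, c · c) + (c · c) · c · (c · l)) + g((c · l) · c) + d(c + c + c + l, l + l)
  Flatten:  d(l · l · l, c · c) + c · c · c · c · l + g(c · c · l) + d(c + c + c + l, l + l)
  Order the arguments:  c · c · c · c · l + d(c + c + c + l, l + l) + d(l · l · l, c · c) + g(c · c · l)
Right:  g(l · c · c) + l + c · l · c · c · c + d((l + (c + c)) + c, d(l · l · l, c · c) + l)
  Merge nested applications:  g(c · c · l) + l + c · c · c · c · l + d(c + c + c + l, d(l · l · l, c · c) + l)
  Order the arguments:  c · c · c · c · l + d(c + c + c + l, d(l · l · l, c · c) + l) + g(c · c · l) + l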